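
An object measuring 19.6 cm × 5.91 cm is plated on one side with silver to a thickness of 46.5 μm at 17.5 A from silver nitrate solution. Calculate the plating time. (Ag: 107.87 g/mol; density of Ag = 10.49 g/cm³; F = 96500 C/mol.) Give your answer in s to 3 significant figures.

289 s

Plated area = 19.6 × 5.91 = 115.8 cm²
Volume = 115.8 × 46.5×10⁻⁴ cm = 0.5385 cm³
m(Ag) = 0.5385 × 10.49 = 5.649 g
n(Ag) = 5.649 / 107.87 = 0.05237 mol; n(e⁻) = 0.05237 mol
Q = 0.05237 × 96500 = 5054 C
t = 5054 / 17.5 = 288.8 s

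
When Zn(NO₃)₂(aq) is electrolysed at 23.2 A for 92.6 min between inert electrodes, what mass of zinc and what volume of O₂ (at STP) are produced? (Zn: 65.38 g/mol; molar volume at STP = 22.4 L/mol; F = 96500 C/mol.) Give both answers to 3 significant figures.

43.7 g Zn; 7.48 L O₂

Q = 23.2 × 5556 = 1.289×10^5 C; n(e⁻) = 1.289×10^5 / 96500 = 1.336 mol
Cathode: Zn²⁺ + 2e⁻ → Zn → n(Zn) = 1.336/2 = 0.6680 mol → 43.7 g
Anode: 2H₂O → O₂ + 4H⁺ + 4e⁻ → n(O₂) = 1.336/4 = 0.3340 mol → 7.48 L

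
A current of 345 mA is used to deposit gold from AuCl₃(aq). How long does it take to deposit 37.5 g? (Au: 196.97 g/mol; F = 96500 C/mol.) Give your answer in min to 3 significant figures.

n(Au) = 37.5 / 196.97 = 0.1904 mol
Au³⁺ + 3e⁻ → Au, so n(e⁻) = 3 × 0.1904 = 0.5712 mol
Q = 0.5712 × 96500 = 55120 C
t = Q / I = 55120 / 0.345 = 1.598×10^5 s = 2660 min

2660 min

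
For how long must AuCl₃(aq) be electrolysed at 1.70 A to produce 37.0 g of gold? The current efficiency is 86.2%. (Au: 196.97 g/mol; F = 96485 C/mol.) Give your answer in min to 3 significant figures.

618 min

n(Au) = 37.0 / 196.97 = 0.1878 mol
Au³⁺ + 3e⁻ → Au, so n(e⁻) = 3 × 0.1878 = 0.5634 mol
Q = 0.5634 × 96485 / 0.862 = 63060 C
t = Q / I = 63060 / 1.70 = 37090 s = 618 min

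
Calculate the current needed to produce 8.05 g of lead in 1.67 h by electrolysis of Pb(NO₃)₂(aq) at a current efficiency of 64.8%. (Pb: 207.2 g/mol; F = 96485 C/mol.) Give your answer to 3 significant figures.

1.92 A

n(Pb) = 8.05 / 207.2 = 0.03885 mol
Pb²⁺ + 2e⁻ → Pb, so n(e⁻) = 2 × 0.03885 = 0.07770 mol
Q = 0.07770 × 96485 / 0.648 = 11570 C
I = Q / t = 11570 / 6012 s = 1.92 A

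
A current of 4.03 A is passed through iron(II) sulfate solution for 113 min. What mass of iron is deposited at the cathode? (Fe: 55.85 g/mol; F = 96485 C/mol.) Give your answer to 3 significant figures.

7.91 g

Q = It = 4.03 × 6780 = 27320 C
n(e⁻) = 27320 / 96485 = 0.2832 mol
Fe²⁺ + 2e⁻ → Fe, so n(Fe) = 0.2832 / 2 = 0.1416 mol
m = 0.1416 × 55.85 = 7.91 g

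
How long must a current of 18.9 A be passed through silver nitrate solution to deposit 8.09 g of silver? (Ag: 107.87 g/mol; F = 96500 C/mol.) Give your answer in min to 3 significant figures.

6.38 min

n(Ag) = 8.09 / 107.87 = 0.07500 mol
Ag⁺ + e⁻ → Ag, so n(e⁻) = 0.07500 mol
Q = 0.07500 × 96500 = 7238 C
t = Q / I = 7238 / 18.9 = 383.0 s = 6.38 min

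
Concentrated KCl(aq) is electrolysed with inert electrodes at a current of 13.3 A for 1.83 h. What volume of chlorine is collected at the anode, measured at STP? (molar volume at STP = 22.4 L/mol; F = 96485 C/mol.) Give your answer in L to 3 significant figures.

Q = 13.3 A × 6588 s = 87620 C
Moles of electrons = 87620 / 96485 = 0.9081 mol
2Cl⁻ → Cl₂ + 2e⁻, so n(Cl₂) = 0.9081 / 2 = 0.4541 mol
V = 0.4541 × 22.4 = 10.17 L

10.2 L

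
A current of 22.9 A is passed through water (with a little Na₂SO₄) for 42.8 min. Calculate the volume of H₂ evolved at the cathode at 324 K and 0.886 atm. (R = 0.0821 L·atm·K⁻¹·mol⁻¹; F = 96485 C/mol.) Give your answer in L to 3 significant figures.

Charge passed = 22.9 × 2568 = 58810 C
Moles of electrons = 58810 / 96485 = 0.6095 mol
2H⁺ + 2e⁻ → H₂, so n(H₂) = 0.6095 / 2 = 0.3048 mol
V = nRT/P = 0.3048 × 0.0821 × 324 / 0.886 = 9.151 L

9.15 L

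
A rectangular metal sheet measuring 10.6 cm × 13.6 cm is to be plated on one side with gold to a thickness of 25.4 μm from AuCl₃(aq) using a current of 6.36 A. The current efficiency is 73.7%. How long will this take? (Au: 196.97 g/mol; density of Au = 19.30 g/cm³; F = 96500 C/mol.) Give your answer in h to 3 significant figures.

Plated area = 10.6 × 13.6 = 144.2 cm²
Volume = 144.2 × 25.4×10⁻⁴ cm = 0.3663 cm³
m(Au) = 0.3663 × 19.30 = 7.070 g
n(Au) = 7.070 / 196.97 = 0.03589 mol; n(e⁻) = 3 × 0.03589 = 0.1077 mol
Q = 0.1077 × 96500 / 0.737 = 14100 C
t = 14100 / 6.36 = 2217 s = 0.616 h

0.616 h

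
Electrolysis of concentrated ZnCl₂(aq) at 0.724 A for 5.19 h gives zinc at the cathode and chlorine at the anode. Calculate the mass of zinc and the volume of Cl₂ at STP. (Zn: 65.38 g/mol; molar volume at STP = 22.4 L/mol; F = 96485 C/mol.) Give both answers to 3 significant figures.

4.58 g Zn; 1.57 L Cl₂

Q = 0.724 × 18684 = 13530 C; n(e⁻) = 13530 / 96485 = 0.1402 mol
Cathode: Zn²⁺ + 2e⁻ → Zn → n(Zn) = 0.1402/2 = 0.07010 mol → 4.58 g
Anode: 2Cl⁻ → Cl₂ + 2e⁻ → n(Cl₂) = 0.1402/2 = 0.07010 mol → 1.57 L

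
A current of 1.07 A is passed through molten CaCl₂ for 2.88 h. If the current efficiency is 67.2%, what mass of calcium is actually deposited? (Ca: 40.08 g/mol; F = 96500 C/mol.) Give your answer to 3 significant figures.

Q = 1.07 × 10368 = 11090 C
n(e⁻) = 11090 / 96500 = 0.1149 mol
Ca²⁺ + 2e⁻ → Ca, so theoretical m(Ca) = 0.05745 × 40.08 = 2.303 g
Actual mass = 67.2% × 2.303 = 1.55 g

1.55 g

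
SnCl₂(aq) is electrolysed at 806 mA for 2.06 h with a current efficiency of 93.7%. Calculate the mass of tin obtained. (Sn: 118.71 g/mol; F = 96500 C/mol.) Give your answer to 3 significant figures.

3.44 g

Q = 0.806 × 7416 = 5977 C
n(e⁻) = 5977 / 96500 = 0.06194 mol
Sn²⁺ + 2e⁻ → Sn, so theoretical m(Sn) = 0.03097 × 118.71 = 3.676 g
Actual mass = 93.7% × 3.676 = 3.44 g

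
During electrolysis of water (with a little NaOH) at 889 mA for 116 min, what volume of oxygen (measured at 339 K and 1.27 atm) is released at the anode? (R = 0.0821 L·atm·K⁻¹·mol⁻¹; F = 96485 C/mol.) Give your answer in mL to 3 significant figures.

Q = 0.889 A × 6960 s = 6187 C
n(e⁻) = Q/F = 6187/96485 = 0.06412 mol
2H₂O → O₂ + 4H⁺ + 4e⁻, so n(O₂) = 0.06412 / 4 = 0.01603 mol
V = nRT/P = 0.01603 × 0.0821 × 339 / 1.27 = 0.3513 L
= 351 mL

351 mL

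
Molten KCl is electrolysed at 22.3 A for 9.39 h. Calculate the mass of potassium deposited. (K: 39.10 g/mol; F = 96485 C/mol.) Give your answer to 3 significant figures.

305 g

Charge passed = 22.3 × 33804 = 7.538×10^5 C
Moles of electrons = 7.538×10^5 / 96485 = 7.813 mol
K⁺ + e⁻ → K, so n(K) = 7.813 mol
m = 7.813 × 39.10 = 305 g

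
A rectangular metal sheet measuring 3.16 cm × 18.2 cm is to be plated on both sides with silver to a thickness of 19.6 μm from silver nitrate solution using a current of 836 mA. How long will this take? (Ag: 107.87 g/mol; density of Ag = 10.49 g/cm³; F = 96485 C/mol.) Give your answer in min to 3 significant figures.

Plated area = 2 × 3.16 × 18.2 = 115.0 cm²
Volume = 115.0 × 19.6×10⁻⁴ cm = 0.2254 cm³
m(Ag) = 0.2254 × 10.49 = 2.364 g
n(Ag) = 2.364 / 107.87 = 0.02192 mol; n(e⁻) = 0.02192 mol
Q = 0.02192 × 96485 = 2115 C
t = 2115 / 0.836 = 2530 s = 42.2 min

42.2 min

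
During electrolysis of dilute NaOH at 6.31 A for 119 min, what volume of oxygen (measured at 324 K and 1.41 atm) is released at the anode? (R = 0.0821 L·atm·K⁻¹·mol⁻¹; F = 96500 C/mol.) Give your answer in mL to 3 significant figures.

Q = It = 6.31 × 7140 = 45050 C
n(e⁻) = 45050 / 96500 = 0.4668 mol
2H₂O → O₂ + 4H⁺ + 4e⁻, so n(O₂) = 0.4668 / 4 = 0.1167 mol
V = nRT/P = 0.1167 × 0.0821 × 324 / 1.41 = 2.202 L
= 2200 mL

2200 mL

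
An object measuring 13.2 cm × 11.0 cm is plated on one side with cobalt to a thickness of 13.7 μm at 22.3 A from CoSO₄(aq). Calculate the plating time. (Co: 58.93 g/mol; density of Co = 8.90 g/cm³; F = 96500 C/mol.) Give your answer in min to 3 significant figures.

4.33 min

Plated area = 13.2 × 11.0 = 145.2 cm²
Volume = 145.2 × 13.7×10⁻⁴ cm = 0.1989 cm³
m(Co) = 0.1989 × 8.90 = 1.770 g
n(Co) = 1.770 / 58.93 = 0.03004 mol; n(e⁻) = 2 × 0.03004 = 0.06008 mol
Q = 0.06008 × 96500 = 5798 C
t = 5798 / 22.3 = 260.0 s = 4.33 min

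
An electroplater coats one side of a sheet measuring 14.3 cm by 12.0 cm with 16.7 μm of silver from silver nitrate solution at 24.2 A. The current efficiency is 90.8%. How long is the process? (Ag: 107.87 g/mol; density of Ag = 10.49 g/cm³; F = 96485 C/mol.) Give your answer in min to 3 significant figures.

Plated area = 14.3 × 12.0 = 171.6 cm²
Volume = 171.6 × 16.7×10⁻⁴ cm = 0.2866 cm³
m(Ag) = 0.2866 × 10.49 = 3.006 g
n(Ag) = 3.006 / 107.87 = 0.02787 mol; n(e⁻) = 0.02787 mol
Q = 0.02787 × 96485 / 0.908 = 2961 C
t = 2961 / 24.2 = 122.4 s = 2.04 min

2.04 min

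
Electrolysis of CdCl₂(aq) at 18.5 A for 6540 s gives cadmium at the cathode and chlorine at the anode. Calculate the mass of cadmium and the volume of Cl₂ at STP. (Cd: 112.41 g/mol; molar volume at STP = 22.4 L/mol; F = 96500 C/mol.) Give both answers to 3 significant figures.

70.5 g Cd; 14.0 L Cl₂

Q = 18.5 × 6540 = 1.210×10^5 C; n(e⁻) = 1.210×10^5 / 96500 = 1.254 mol
Cathode: Cd²⁺ + 2e⁻ → Cd → n(Cd) = 1.254/2 = 0.6270 mol → 70.5 g
Anode: 2Cl⁻ → Cl₂ + 2e⁻ → n(Cl₂) = 1.254/2 = 0.6270 mol → 14.0 L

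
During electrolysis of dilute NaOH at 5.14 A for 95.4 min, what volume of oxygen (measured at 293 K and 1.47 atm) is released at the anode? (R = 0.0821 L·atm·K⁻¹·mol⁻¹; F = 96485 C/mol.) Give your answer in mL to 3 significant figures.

1250 mL

Q = It = 5.14 × 5724 = 29420 C
n(e⁻) = 29420 / 96485 = 0.3049 mol
2H₂O → O₂ + 4H⁺ + 4e⁻, so n(O₂) = 0.3049 / 4 = 0.07623 mol
V = nRT/P = 0.07623 × 0.0821 × 293 / 1.47 = 1.247 L
= 1250 mL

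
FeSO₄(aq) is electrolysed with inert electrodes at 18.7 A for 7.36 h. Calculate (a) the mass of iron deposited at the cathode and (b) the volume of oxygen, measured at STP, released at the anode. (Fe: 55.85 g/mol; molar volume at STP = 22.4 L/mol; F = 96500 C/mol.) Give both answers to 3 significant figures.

Q = 18.7 × 26496 = 4.955×10^5 C; n(e⁻) = 4.955×10^5 / 96500 = 5.135 mol
Cathode: Fe²⁺ + 2e⁻ → Fe → n(Fe) = 5.135/2 = 2.568 mol → 143 g
Anode: 2H₂O → O₂ + 4H⁺ + 4e⁻ → n(O₂) = 5.135/4 = 1.284 mol → 28.8 L

143 g Fe; 28.8 L O₂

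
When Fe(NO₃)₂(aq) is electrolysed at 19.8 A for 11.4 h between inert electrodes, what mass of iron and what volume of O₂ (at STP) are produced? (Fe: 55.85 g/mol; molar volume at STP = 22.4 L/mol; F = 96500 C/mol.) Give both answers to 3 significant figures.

Q = 19.8 × 41040 = 8.126×10^5 C; n(e⁻) = 8.126×10^5 / 96500 = 8.421 mol
Cathode: Fe²⁺ + 2e⁻ → Fe → n(Fe) = 8.421/2 = 4.211 mol → 235 g
Anode: 2H₂O → O₂ + 4H⁺ + 4e⁻ → n(O₂) = 8.421/4 = 2.105 mol → 47.2 L

235 g Fe; 47.2 L O₂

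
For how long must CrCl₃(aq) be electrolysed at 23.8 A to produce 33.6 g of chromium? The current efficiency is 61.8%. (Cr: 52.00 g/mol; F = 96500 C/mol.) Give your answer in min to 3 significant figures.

212 min

n(Cr) = 33.6 / 52.00 = 0.6462 mol
Cr³⁺ + 3e⁻ → Cr, so n(e⁻) = 3 × 0.6462 = 1.939 mol
Q = 1.939 × 96500 / 0.618 = 3.028×10^5 C
t = Q / I = 3.028×10^5 / 23.8 = 12720 s = 212 min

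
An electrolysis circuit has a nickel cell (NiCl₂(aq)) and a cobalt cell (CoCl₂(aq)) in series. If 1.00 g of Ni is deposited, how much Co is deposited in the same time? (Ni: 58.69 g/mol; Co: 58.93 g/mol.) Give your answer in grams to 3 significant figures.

1.00 g

n(Ni) = 1.00 / 58.69 = 0.01704 mol
Ni²⁺ + 2e⁻ → Ni, so n(e⁻) = 2 × 0.01704 = 0.03408 mol
Same current for the same time ⇒ same n(e⁻) = 0.03408 mol in both cells.
Co²⁺ + 2e⁻ → Co, so n(Co) = 0.03408 / 2 = 0.01704 mol
m(Co) = 0.01704 × 58.93 = 1.00 g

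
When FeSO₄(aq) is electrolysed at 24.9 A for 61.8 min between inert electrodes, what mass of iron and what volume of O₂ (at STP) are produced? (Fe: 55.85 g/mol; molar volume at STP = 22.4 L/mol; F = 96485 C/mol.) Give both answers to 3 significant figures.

Q = 24.9 × 3708 = 92330 C; n(e⁻) = 92330 / 96485 = 0.9569 mol
Cathode: Fe²⁺ + 2e⁻ → Fe → n(Fe) = 0.9569/2 = 0.4785 mol → 26.7 g
Anode: 2H₂O → O₂ + 4H⁺ + 4e⁻ → n(O₂) = 0.9569/4 = 0.2392 mol → 5.36 L

26.7 g Fe; 5.36 L O₂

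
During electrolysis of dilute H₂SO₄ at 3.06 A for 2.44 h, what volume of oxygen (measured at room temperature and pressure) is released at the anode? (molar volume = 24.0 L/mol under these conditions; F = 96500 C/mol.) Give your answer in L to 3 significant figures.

Q = 3.06 A × 8784 s = 26880 C
n(e⁻) = 26880 / 96500 = 0.2785 mol
2H₂O → O₂ + 4H⁺ + 4e⁻, so n(O₂) = 0.2785 / 4 = 0.06963 mol
V = 0.06963 × 24.0 = 1.671 L

1.67 L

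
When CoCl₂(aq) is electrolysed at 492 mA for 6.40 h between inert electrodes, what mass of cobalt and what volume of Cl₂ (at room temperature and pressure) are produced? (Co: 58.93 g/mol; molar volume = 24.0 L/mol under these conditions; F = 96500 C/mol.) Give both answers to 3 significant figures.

3.46 g Co; 1.41 L Cl₂

Q = 0.492 × 23040 = 11340 C; n(e⁻) = 11340 / 96500 = 0.1175 mol
Cathode: Co²⁺ + 2e⁻ → Co → n(Co) = 0.1175/2 = 0.05875 mol → 3.46 g
Anode: 2Cl⁻ → Cl₂ + 2e⁻ → n(Cl₂) = 0.1175/2 = 0.05875 mol → 1.41 L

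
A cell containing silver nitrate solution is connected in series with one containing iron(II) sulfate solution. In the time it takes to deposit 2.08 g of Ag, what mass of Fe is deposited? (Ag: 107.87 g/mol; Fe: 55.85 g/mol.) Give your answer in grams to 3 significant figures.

0.538 g

n(Ag) = 2.08 / 107.87 = 0.01928 mol
Ag⁺ + e⁻ → Ag, so n(e⁻) = 0.01928 mol
Since the cells are in series, n(e⁻) in the Fe cell is also 0.01928 mol.
Fe²⁺ + 2e⁻ → Fe, so n(Fe) = 0.01928 / 2 = 0.009640 mol
m(Fe) = 0.009640 × 55.85 = 0.538 g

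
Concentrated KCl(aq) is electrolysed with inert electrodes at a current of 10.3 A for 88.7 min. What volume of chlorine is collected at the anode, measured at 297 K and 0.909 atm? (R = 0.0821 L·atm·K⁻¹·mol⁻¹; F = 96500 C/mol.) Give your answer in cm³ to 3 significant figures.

7620 cm³

Q = 10.3 A × 5322 s = 54820 C
n(e⁻) = Q/F = 54820/96500 = 0.5681 mol
2Cl⁻ → Cl₂ + 2e⁻, so n(Cl₂) = 0.5681 / 2 = 0.2841 mol
V = nRT/P = 0.2841 × 0.0821 × 297 / 0.909 = 7.621 L
= 7620 cm³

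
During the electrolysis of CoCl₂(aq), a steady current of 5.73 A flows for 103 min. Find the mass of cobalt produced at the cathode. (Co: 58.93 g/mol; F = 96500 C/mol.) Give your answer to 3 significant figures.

10.8 g

Q = 5.73 A × 6180 s = 35410 C
n(e⁻) = Q/F = 35410/96500 = 0.3669 mol
Co²⁺ + 2e⁻ → Co, so n(Co) = 0.3669 / 2 = 0.1835 mol
m = 0.1835 × 58.93 = 10.8 g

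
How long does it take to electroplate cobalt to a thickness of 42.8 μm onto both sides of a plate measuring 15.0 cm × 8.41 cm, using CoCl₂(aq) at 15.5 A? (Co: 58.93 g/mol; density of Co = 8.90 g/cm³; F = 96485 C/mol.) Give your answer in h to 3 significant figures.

0.564 h

Plated area = 2 × 15.0 × 8.41 = 252.3 cm²
Volume = 252.3 × 42.8×10⁻⁴ cm = 1.080 cm³
m(Co) = 1.080 × 8.90 = 9.612 g
n(Co) = 9.612 / 58.93 = 0.1631 mol; n(e⁻) = 2 × 0.1631 = 0.3262 mol
Q = 0.3262 × 96485 = 31470 C
t = 31470 / 15.5 = 2030 s = 0.564 h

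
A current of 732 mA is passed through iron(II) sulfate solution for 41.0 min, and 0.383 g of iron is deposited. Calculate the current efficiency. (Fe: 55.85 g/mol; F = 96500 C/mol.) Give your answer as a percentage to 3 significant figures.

Q = 0.732 × 2460 = 1801 C
n(e⁻) = 1801 / 96500 = 0.01866 mol
Fe²⁺ + 2e⁻ → Fe, so theoretical n(Fe) = 0.009330 mol → 0.5211 g
Efficiency = 0.383 / 0.5211 = 0.7350 = 73.5%

73.5%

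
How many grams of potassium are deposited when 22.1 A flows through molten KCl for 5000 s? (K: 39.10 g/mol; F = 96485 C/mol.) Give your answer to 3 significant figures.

44.8 g

Charge passed = 22.1 × 5000 = 1.105×10^5 C
n(e⁻) = 1.105×10^5 / 96485 = 1.145 mol
K⁺ + e⁻ → K, so n(K) = 1.145 mol
m = 1.145 × 39.10 = 44.8 g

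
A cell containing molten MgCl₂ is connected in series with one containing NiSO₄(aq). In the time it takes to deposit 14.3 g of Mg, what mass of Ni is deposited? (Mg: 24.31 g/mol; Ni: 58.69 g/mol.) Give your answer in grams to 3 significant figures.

n(Mg) = 14.3 / 24.31 = 0.5882 mol
Mg²⁺ + 2e⁻ → Mg, so n(e⁻) = 2 × 0.5882 = 1.176 mol
The cells are in series, so the same charge (and hence the same n(e⁻) = 1.176 mol) passes through both.
Ni²⁺ + 2e⁻ → Ni, so n(Ni) = 1.176 / 2 = 0.5880 mol
m(Ni) = 0.5880 × 58.69 = 34.5 g

34.5 g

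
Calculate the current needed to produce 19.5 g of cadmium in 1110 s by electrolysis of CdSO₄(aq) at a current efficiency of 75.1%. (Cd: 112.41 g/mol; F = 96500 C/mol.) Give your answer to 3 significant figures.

40.2 A

n(Cd) = 19.5 / 112.41 = 0.1735 mol
Cd²⁺ + 2e⁻ → Cd, so n(e⁻) = 2 × 0.1735 = 0.3470 mol
Q = 0.3470 × 96500 / 0.751 = 44590 C
I = Q / t = 44590 / 1110 s = 40.2 A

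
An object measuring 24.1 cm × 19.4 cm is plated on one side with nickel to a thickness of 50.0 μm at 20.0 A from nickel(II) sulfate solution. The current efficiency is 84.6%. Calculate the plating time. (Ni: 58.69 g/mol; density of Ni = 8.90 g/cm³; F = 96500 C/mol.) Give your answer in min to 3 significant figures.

67.4 min

Plated area = 24.1 × 19.4 = 467.5 cm²
Volume = 467.5 × 50.0×10⁻⁴ cm = 2.338 cm³
m(Ni) = 2.338 × 8.90 = 20.81 g
n(Ni) = 20.81 / 58.69 = 0.3546 mol; n(e⁻) = 2 × 0.3546 = 0.7092 mol
Q = 0.7092 × 96500 / 0.846 = 80900 C
t = 80900 / 20.0 = 4045 s = 67.4 min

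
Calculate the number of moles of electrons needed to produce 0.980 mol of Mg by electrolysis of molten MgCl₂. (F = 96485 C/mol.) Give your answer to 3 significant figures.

Mg²⁺ + 2e⁻ → Mg, so n(e⁻) = 2 × 0.980 = 1.960 mol

1.96 mol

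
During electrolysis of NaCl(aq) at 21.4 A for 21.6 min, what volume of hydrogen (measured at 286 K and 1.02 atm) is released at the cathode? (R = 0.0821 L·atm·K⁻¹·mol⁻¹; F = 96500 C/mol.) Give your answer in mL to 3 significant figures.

Charge passed = 21.4 × 1296 = 27730 C
n(e⁻) = Q/F = 27730/96500 = 0.2874 mol
2H⁺ + 2e⁻ → H₂, so n(H₂) = 0.2874 / 2 = 0.1437 mol
V = nRT/P = 0.1437 × 0.0821 × 286 / 1.02 = 3.308 L
= 3310 mL

3310 mL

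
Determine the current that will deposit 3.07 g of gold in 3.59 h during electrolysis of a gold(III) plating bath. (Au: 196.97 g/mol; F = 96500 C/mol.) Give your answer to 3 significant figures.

0.349 A

n(Au) = 3.07 / 196.97 = 0.01559 mol
Au³⁺ + 3e⁻ → Au, so n(e⁻) = 3 × 0.01559 = 0.04677 mol
Q = 0.04677 × 96500 = 4513 C
I = Q / t = 4513 / 12924 s = 0.349 A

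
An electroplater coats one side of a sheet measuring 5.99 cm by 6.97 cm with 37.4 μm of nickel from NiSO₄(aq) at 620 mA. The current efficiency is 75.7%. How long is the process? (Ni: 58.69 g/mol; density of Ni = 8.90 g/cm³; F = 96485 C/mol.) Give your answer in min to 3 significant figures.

Plated area = 5.99 × 6.97 = 41.75 cm²
Volume = 41.75 × 37.4×10⁻⁴ cm = 0.1561 cm³
m(Ni) = 0.1561 × 8.90 = 1.389 g
n(Ni) = 1.389 / 58.69 = 0.02367 mol; n(e⁻) = 2 × 0.02367 = 0.04734 mol
Q = 0.04734 × 96485 / 0.757 = 6034 C
t = 6034 / 0.620 = 9732 s = 162 min

162 min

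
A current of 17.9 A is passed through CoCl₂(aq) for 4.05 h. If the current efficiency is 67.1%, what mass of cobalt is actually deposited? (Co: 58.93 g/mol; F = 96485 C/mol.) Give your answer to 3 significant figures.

Q = 17.9 × 14580 = 2.610×10^5 C
n(e⁻) = 2.610×10^5 / 96485 = 2.705 mol
Co²⁺ + 2e⁻ → Co, so theoretical m(Co) = 1.353 × 58.93 = 79.73 g
Actual mass = 67.1% × 79.73 = 53.5 g

53.5 g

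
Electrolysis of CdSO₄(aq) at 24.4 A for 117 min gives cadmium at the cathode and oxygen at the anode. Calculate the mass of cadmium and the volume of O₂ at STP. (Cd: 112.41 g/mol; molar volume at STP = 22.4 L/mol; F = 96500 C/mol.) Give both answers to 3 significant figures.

Q = 24.4 × 7020 = 1.713×10^5 C; n(e⁻) = 1.713×10^5 / 96500 = 1.775 mol
Cathode: Cd²⁺ + 2e⁻ → Cd → n(Cd) = 1.775/2 = 0.8875 mol → 99.8 g
Anode: 2H₂O → O₂ + 4H⁺ + 4e⁻ → n(O₂) = 1.775/4 = 0.4438 mol → 9.94 L

99.8 g Cd; 9.94 L O₂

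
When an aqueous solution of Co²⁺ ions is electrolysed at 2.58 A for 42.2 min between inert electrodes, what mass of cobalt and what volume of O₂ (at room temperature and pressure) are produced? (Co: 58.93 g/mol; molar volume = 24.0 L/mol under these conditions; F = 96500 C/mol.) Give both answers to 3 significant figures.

1.99 g Co; 0.406 L O₂

Q = 2.58 × 2532 = 6533 C; n(e⁻) = 6533 / 96500 = 0.06770 mol
Cathode: Co²⁺ + 2e⁻ → Co → n(Co) = 0.06770/2 = 0.03385 mol → 1.99 g
Anode: 2H₂O → O₂ + 4H⁺ + 4e⁻ → n(O₂) = 0.06770/4 = 0.01693 mol → 0.406 L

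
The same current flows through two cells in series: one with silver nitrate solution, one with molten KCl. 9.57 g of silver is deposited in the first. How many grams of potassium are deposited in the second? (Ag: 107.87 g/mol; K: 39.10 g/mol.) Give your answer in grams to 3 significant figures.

3.47 g

n(Ag) = 9.57 / 107.87 = 0.08872 mol
Ag⁺ + e⁻ → Ag, so n(e⁻) = 0.08872 mol
The cells are in series, so the same charge (and hence the same n(e⁻) = 0.08872 mol) passes through both.
K⁺ + e⁻ → K, so n(K) = 0.08872 mol
m(K) = 0.08872 × 39.10 = 3.47 g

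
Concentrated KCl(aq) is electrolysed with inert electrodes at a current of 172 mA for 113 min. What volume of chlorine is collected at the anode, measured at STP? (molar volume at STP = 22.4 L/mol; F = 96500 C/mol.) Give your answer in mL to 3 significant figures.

Q = It = 0.172 × 6780 = 1166 C
Moles of electrons = 1166 / 96500 = 0.01208 mol
2Cl⁻ → Cl₂ + 2e⁻, so n(Cl₂) = 0.01208 / 2 = 0.006040 mol
V = 0.006040 × 22.4 = 0.1353 L
= 135 mL

135 mL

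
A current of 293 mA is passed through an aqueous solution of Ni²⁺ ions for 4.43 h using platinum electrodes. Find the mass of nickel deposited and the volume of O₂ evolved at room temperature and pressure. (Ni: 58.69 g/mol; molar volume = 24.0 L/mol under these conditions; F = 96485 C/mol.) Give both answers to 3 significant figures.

1.42 g Ni; 0.291 L O₂

Q = 0.293 × 15948 = 4673 C; n(e⁻) = 4673 / 96485 = 0.04843 mol
Cathode: Ni²⁺ + 2e⁻ → Ni → n(Ni) = 0.04843/2 = 0.02422 mol → 1.42 g
Anode: 2H₂O → O₂ + 4H⁺ + 4e⁻ → n(O₂) = 0.04843/4 = 0.01211 mol → 0.291 L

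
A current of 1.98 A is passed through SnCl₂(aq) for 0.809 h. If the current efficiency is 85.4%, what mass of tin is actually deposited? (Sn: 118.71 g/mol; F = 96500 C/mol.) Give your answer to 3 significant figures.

Q = 1.98 × 2912.4 = 5767 C
n(e⁻) = 5767 / 96500 = 0.05976 mol
Sn²⁺ + 2e⁻ → Sn, so theoretical m(Sn) = 0.02988 × 118.71 = 3.547 g
Actual mass = 85.4% × 3.547 = 3.03 g

3.03 g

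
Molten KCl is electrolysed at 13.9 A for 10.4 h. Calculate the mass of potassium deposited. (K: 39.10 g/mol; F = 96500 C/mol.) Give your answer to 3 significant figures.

Q = It = 13.9 × 37440 = 5.204×10^5 C
n(e⁻) = 5.204×10^5 / 96500 = 5.393 mol
K⁺ + e⁻ → K, so n(K) = 5.393 mol
m = 5.393 × 39.10 = 211 g

211 g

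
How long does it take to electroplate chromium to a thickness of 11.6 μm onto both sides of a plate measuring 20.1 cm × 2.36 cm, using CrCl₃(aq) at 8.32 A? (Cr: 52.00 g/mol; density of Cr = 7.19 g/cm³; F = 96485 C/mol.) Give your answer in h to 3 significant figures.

Plated area = 2 × 20.1 × 2.36 = 94.87 cm²
Volume = 94.87 × 11.6×10⁻⁴ cm = 0.1100 cm³
m(Cr) = 0.1100 × 7.19 = 0.7909 g
n(Cr) = 0.7909 / 52.00 = 0.01521 mol; n(e⁻) = 3 × 0.01521 = 0.04563 mol
Q = 0.04563 × 96485 = 4403 C
t = 4403 / 8.32 = 529.2 s = 0.147 h

0.147 h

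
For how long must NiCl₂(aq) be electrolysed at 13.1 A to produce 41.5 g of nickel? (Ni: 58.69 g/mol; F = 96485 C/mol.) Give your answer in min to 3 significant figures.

n(Ni) = 41.5 / 58.69 = 0.7071 mol
Ni²⁺ + 2e⁻ → Ni, so n(e⁻) = 2 × 0.7071 = 1.414 mol
Q = 1.414 × 96485 = 1.364×10^5 C
t = Q / I = 1.364×10^5 / 13.1 = 10410 s = 174 min

174 min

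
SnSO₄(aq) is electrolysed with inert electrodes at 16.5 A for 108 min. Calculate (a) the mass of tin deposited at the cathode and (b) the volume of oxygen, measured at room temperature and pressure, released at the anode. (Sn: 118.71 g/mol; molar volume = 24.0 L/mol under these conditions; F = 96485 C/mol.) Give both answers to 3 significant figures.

65.8 g Sn; 6.65 L O₂

Q = 16.5 × 6480 = 1.069×10^5 C; n(e⁻) = 1.069×10^5 / 96485 = 1.108 mol
Cathode: Sn²⁺ + 2e⁻ → Sn → n(Sn) = 1.108/2 = 0.5540 mol → 65.8 g
Anode: 2H₂O → O₂ + 4H⁺ + 4e⁻ → n(O₂) = 1.108/4 = 0.2770 mol → 6.65 L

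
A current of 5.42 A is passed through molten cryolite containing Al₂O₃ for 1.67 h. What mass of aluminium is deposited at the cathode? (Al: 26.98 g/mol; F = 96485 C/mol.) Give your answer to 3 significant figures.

Q = It = 5.42 × 6012 = 32590 C
n(e⁻) = Q/F = 32590/96485 = 0.3378 mol
Al³⁺ + 3e⁻ → Al, so n(Al) = 0.3378 / 3 = 0.1126 mol
m = 0.1126 × 26.98 = 3.04 g

3.04 g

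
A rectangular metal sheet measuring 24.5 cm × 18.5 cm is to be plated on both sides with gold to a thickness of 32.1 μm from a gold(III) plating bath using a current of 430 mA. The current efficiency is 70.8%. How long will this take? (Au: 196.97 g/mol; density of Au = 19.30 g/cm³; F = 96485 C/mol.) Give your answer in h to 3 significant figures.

75.3 h

Plated area = 2 × 24.5 × 18.5 = 906.5 cm²
Volume = 906.5 × 32.1×10⁻⁴ cm = 2.910 cm³
m(Au) = 2.910 × 19.30 = 56.16 g
n(Au) = 56.16 / 196.97 = 0.2851 mol; n(e⁻) = 3 × 0.2851 = 0.8553 mol
Q = 0.8553 × 96485 / 0.708 = 1.166×10^5 C
t = 1.166×10^5 / 0.430 = 2.712×10^5 s = 75.3 h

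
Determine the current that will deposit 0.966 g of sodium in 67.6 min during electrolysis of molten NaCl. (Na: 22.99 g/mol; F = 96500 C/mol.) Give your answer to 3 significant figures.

1.00 A

n(Na) = 0.966 / 22.99 = 0.04202 mol
Na⁺ + e⁻ → Na, so n(e⁻) = 0.04202 mol
Q = 0.04202 × 96500 = 4055 C
I = Q / t = 4055 / 4056 s = 1.00 A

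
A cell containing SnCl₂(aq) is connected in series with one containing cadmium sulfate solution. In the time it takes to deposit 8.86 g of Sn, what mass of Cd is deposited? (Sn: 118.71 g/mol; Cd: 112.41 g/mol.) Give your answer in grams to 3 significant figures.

8.39 g

n(Sn) = 8.86 / 118.71 = 0.07464 mol
Sn²⁺ + 2e⁻ → Sn, so n(e⁻) = 2 × 0.07464 = 0.1493 mol
Same current for the same time ⇒ same n(e⁻) = 0.1493 mol in both cells.
Cd²⁺ + 2e⁻ → Cd, so n(Cd) = 0.1493 / 2 = 0.07465 mol
m(Cd) = 0.07465 × 112.41 = 8.39 g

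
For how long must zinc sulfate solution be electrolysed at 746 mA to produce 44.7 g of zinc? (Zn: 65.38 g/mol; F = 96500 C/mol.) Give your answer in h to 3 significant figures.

n(Zn) = 44.7 / 65.38 = 0.6837 mol
Zn²⁺ + 2e⁻ → Zn, so n(e⁻) = 2 × 0.6837 = 1.367 mol
Q = 1.367 × 96500 = 1.319×10^5 C
t = Q / I = 1.319×10^5 / 0.746 = 1.768×10^5 s = 49.1 h

49.1 h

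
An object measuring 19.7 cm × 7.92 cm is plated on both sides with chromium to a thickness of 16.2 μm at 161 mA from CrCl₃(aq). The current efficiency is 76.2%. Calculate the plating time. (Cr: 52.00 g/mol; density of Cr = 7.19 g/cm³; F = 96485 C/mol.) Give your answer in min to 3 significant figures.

2750 min

Plated area = 2 × 19.7 × 7.92 = 312.0 cm²
Volume = 312.0 × 16.2×10⁻⁴ cm = 0.5054 cm³
m(Cr) = 0.5054 × 7.19 = 3.634 g
n(Cr) = 3.634 / 52.00 = 0.06988 mol; n(e⁻) = 3 × 0.06988 = 0.2096 mol
Q = 0.2096 × 96485 / 0.762 = 26540 C
t = 26540 / 0.161 = 1.648×10^5 s = 2750 min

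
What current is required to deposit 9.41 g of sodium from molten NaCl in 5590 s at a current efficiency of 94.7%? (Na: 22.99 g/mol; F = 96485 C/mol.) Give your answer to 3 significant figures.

7.46 A

n(Na) = 9.41 / 22.99 = 0.4093 mol
Na⁺ + e⁻ → Na, so n(e⁻) = 0.4093 mol
Q = 0.4093 × 96485 / 0.947 = 41700 C
I = Q / t = 41700 / 5590 s = 7.46 A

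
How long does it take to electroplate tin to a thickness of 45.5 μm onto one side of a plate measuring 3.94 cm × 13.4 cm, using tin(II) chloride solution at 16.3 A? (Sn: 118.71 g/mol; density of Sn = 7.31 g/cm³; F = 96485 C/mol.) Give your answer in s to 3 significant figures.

Plated area = 3.94 × 13.4 = 52.80 cm²
Volume = 52.80 × 45.5×10⁻⁴ cm = 0.2402 cm³
m(Sn) = 0.2402 × 7.31 = 1.756 g
n(Sn) = 1.756 / 118.71 = 0.01479 mol; n(e⁻) = 2 × 0.01479 = 0.02958 mol
Q = 0.02958 × 96485 = 2854 C
t = 2854 / 16.3 = 175.1 s

175 s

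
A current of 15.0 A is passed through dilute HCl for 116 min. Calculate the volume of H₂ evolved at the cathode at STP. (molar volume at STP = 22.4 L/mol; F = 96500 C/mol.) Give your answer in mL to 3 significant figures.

Q = It = 15.0 × 6960 = 1.044×10^5 C
n(e⁻) = Q/F = 1.044×10^5/96500 = 1.082 mol
2H⁺ + 2e⁻ → H₂, so n(H₂) = 1.082 / 2 = 0.5410 mol
V = 0.5410 × 22.4 = 12.12 L
= 12100 mL

12100 mL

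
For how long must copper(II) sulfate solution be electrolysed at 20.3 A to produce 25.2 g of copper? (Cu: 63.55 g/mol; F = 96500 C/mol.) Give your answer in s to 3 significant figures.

n(Cu) = 25.2 / 63.55 = 0.3965 mol
Cu²⁺ + 2e⁻ → Cu, so n(e⁻) = 2 × 0.3965 = 0.7930 mol
Q = 0.7930 × 96500 = 76520 C
t = Q / I = 76520 / 20.3 = 3769 s

3770 s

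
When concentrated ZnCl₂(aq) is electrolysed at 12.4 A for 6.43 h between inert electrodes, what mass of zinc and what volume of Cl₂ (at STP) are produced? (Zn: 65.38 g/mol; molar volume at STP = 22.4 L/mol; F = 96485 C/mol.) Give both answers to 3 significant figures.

Q = 12.4 × 23148 = 2.870×10^5 C; n(e⁻) = 2.870×10^5 / 96485 = 2.975 mol
Cathode: Zn²⁺ + 2e⁻ → Zn → n(Zn) = 2.975/2 = 1.488 mol → 97.3 g
Anode: 2Cl⁻ → Cl₂ + 2e⁻ → n(Cl₂) = 2.975/2 = 1.488 mol → 33.3 L

97.3 g Zn; 33.3 L Cl₂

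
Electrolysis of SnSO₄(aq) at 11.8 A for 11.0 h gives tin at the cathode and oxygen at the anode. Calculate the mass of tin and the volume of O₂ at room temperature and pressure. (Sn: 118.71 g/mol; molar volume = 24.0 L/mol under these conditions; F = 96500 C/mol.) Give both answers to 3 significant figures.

287 g Sn; 29.1 L O₂

Q = 11.8 × 39600 = 4.673×10^5 C; n(e⁻) = 4.673×10^5 / 96500 = 4.842 mol
Cathode: Sn²⁺ + 2e⁻ → Sn → n(Sn) = 4.842/2 = 2.421 mol → 287 g
Anode: 2H₂O → O₂ + 4H⁺ + 4e⁻ → n(O₂) = 4.842/4 = 1.211 mol → 29.1 L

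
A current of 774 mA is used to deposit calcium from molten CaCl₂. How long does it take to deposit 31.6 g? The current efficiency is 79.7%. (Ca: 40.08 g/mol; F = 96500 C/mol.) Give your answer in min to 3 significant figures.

n(Ca) = 31.6 / 40.08 = 0.7884 mol
Ca²⁺ + 2e⁻ → Ca, so n(e⁻) = 2 × 0.7884 = 1.577 mol
Q = 1.577 × 96500 / 0.797 = 1.909×10^5 C
t = Q / I = 1.909×10^5 / 0.774 = 2.466×10^5 s = 4110 min

4110 min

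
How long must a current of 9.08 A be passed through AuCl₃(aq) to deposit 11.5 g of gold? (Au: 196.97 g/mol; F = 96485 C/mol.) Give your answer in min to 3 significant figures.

31.0 min

n(Au) = 11.5 / 196.97 = 0.05838 mol
Au³⁺ + 3e⁻ → Au, so n(e⁻) = 3 × 0.05838 = 0.1751 mol
Q = 0.1751 × 96485 = 16890 C
t = Q / I = 16890 / 9.08 = 1860 s = 31.0 min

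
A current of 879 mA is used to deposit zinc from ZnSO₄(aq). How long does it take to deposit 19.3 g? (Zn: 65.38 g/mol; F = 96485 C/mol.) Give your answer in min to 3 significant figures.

1080 min

n(Zn) = 19.3 / 65.38 = 0.2952 mol
Zn²⁺ + 2e⁻ → Zn, so n(e⁻) = 2 × 0.2952 = 0.5904 mol
Q = 0.5904 × 96485 = 56960 C
t = Q / I = 56960 / 0.879 = 64800 s = 1080 min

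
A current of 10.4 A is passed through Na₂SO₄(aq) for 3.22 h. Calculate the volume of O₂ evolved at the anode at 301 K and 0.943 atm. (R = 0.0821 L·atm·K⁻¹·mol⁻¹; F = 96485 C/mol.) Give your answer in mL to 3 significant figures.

Charge passed = 10.4 × 11592 = 1.206×10^5 C
Moles of electrons = 1.206×10^5 / 96485 = 1.250 mol
2H₂O → O₂ + 4H⁺ + 4e⁻, so n(O₂) = 1.250 / 4 = 0.3125 mol
V = nRT/P = 0.3125 × 0.0821 × 301 / 0.943 = 8.189 L
= 8190 mL

8190 mL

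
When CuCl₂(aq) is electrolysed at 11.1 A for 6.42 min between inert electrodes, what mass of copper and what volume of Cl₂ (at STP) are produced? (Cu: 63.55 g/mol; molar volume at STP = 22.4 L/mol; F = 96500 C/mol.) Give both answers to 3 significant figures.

1.41 g Cu; 0.496 L Cl₂

Q = 11.1 × 385.2 = 4276 C; n(e⁻) = 4276 / 96500 = 0.04431 mol
Cathode: Cu²⁺ + 2e⁻ → Cu → n(Cu) = 0.04431/2 = 0.02216 mol → 1.41 g
Anode: 2Cl⁻ → Cl₂ + 2e⁻ → n(Cl₂) = 0.04431/2 = 0.02216 mol → 0.496 L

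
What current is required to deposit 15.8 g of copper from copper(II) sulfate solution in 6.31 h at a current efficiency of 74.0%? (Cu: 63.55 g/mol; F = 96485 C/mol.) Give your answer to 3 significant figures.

2.85 A

n(Cu) = 15.8 / 63.55 = 0.2486 mol
Cu²⁺ + 2e⁻ → Cu, so n(e⁻) = 2 × 0.2486 = 0.4972 mol
Q = 0.4972 × 96485 / 0.740 = 64830 C
I = Q / t = 64830 / 22716 s = 2.85 A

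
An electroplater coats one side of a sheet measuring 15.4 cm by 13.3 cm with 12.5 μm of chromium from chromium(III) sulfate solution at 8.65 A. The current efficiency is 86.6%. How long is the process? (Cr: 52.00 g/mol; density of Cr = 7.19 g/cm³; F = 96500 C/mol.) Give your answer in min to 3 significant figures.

22.8 min

Plated area = 15.4 × 13.3 = 204.8 cm²
Volume = 204.8 × 12.5×10⁻⁴ cm = 0.2560 cm³
m(Cr) = 0.2560 × 7.19 = 1.841 g
n(Cr) = 1.841 / 52.00 = 0.03540 mol; n(e⁻) = 3 × 0.03540 = 0.1062 mol
Q = 0.1062 × 96500 / 0.866 = 11830 C
t = 11830 / 8.65 = 1368 s = 22.8 min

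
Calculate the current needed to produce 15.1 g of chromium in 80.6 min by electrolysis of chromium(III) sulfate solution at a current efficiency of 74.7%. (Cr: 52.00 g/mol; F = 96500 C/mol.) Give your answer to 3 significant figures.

n(Cr) = 15.1 / 52.00 = 0.2904 mol
Cr³⁺ + 3e⁻ → Cr, so n(e⁻) = 3 × 0.2904 = 0.8712 mol
Q = 0.8712 × 96500 / 0.747 = 1.125×10^5 C
I = Q / t = 1.125×10^5 / 4836 s = 23.3 A

23.3 A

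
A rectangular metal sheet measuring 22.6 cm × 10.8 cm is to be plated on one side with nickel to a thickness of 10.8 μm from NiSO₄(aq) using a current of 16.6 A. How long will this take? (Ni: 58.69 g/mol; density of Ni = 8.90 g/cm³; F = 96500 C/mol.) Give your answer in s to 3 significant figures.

Plated area = 22.6 × 10.8 = 244.1 cm²
Volume = 244.1 × 10.8×10⁻⁴ cm = 0.2636 cm³
m(Ni) = 0.2636 × 8.90 = 2.346 g
n(Ni) = 2.346 / 58.69 = 0.03997 mol; n(e⁻) = 2 × 0.03997 = 0.07994 mol
Q = 0.07994 × 96500 = 7714 C
t = 7714 / 16.6 = 464.7 s

465 s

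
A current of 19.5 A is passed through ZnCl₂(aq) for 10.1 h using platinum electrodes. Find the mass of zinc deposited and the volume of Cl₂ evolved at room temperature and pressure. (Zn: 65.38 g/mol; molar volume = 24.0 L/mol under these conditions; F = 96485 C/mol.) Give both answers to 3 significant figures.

Q = 19.5 × 36360 = 7.090×10^5 C; n(e⁻) = 7.090×10^5 / 96485 = 7.348 mol
Cathode: Zn²⁺ + 2e⁻ → Zn → n(Zn) = 7.348/2 = 3.674 mol → 240 g
Anode: 2Cl⁻ → Cl₂ + 2e⁻ → n(Cl₂) = 7.348/2 = 3.674 mol → 88.2 L

240 g Zn; 88.2 L Cl₂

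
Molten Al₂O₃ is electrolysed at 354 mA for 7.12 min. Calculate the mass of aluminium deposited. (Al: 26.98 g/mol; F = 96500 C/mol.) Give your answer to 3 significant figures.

0.0141 g

Q = It = 0.354 × 427.2 = 151.2 C
n(e⁻) = 151.2 / 96500 = 0.001567 mol
Al³⁺ + 3e⁻ → Al, so n(Al) = 0.001567 / 3 = 5.223×10^-4 mol
m = 5.223×10^-4 × 26.98 = 0.0141 g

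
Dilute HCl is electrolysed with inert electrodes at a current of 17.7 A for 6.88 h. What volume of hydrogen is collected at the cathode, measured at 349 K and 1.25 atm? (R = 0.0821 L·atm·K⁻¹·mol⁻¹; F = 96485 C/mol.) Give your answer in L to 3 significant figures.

52.1 L

Q = 17.7 A × 24768 s = 4.384×10^5 C
n(e⁻) = Q/F = 4.384×10^5/96485 = 4.544 mol
2H⁺ + 2e⁻ → H₂, so n(H₂) = 4.544 / 2 = 2.272 mol
V = nRT/P = 2.272 × 0.0821 × 349 / 1.25 = 52.08 L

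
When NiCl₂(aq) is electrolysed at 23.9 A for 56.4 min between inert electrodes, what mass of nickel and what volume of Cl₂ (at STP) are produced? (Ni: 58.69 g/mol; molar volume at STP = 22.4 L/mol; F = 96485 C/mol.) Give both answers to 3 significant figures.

Q = 23.9 × 3384 = 80880 C; n(e⁻) = 80880 / 96485 = 0.8383 mol
Cathode: Ni²⁺ + 2e⁻ → Ni → n(Ni) = 0.8383/2 = 0.4192 mol → 24.6 g
Anode: 2Cl⁻ → Cl₂ + 2e⁻ → n(Cl₂) = 0.8383/2 = 0.4192 mol → 9.39 L

24.6 g Ni; 9.39 L Cl₂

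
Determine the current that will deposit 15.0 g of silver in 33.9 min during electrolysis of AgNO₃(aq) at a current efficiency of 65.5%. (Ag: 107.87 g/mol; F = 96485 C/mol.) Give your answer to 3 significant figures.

n(Ag) = 15.0 / 107.87 = 0.1391 mol
Ag⁺ + e⁻ → Ag, so n(e⁻) = 0.1391 mol
Q = 0.1391 × 96485 / 0.655 = 20490 C
I = Q / t = 20490 / 2034 s = 10.1 A

10.1 A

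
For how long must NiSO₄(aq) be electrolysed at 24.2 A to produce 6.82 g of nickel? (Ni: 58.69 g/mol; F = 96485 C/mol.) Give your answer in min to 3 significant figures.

n(Ni) = 6.82 / 58.69 = 0.1162 mol
Ni²⁺ + 2e⁻ → Ni, so n(e⁻) = 2 × 0.1162 = 0.2324 mol
Q = 0.2324 × 96485 = 22420 C
t = Q / I = 22420 / 24.2 = 926.4 s = 15.4 min

15.4 min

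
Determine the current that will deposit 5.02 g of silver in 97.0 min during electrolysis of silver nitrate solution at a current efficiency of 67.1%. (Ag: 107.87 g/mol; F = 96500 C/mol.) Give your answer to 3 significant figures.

n(Ag) = 5.02 / 107.87 = 0.04654 mol
Ag⁺ + e⁻ → Ag, so n(e⁻) = 0.04654 mol
Q = 0.04654 × 96500 / 0.671 = 6693 C
I = Q / t = 6693 / 5820 s = 1.15 A

1.15 A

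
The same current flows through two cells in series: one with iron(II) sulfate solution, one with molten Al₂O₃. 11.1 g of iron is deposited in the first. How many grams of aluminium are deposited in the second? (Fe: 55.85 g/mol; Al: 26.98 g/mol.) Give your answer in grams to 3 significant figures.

n(Fe) = 11.1 / 55.85 = 0.1987 mol
Fe²⁺ + 2e⁻ → Fe, so n(e⁻) = 2 × 0.1987 = 0.3974 mol
Since the cells are in series, n(e⁻) in the Al cell is also 0.3974 mol.
Al³⁺ + 3e⁻ → Al, so n(Al) = 0.3974 / 3 = 0.1325 mol
m(Al) = 0.1325 × 26.98 = 3.57 g

3.57 g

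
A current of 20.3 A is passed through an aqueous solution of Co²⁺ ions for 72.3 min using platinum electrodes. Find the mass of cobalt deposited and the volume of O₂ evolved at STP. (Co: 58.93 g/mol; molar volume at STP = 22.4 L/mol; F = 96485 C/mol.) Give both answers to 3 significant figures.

26.9 g Co; 5.11 L O₂

Q = 20.3 × 4338 = 88060 C; n(e⁻) = 88060 / 96485 = 0.9127 mol
Cathode: Co²⁺ + 2e⁻ → Co → n(Co) = 0.9127/2 = 0.4564 mol → 26.9 g
Anode: 2H₂O → O₂ + 4H⁺ + 4e⁻ → n(O₂) = 0.9127/4 = 0.2282 mol → 5.11 L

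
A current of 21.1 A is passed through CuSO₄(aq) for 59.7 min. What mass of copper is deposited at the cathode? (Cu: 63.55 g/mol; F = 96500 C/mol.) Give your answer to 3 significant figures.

Charge passed = 21.1 × 3582 = 75580 C
Moles of electrons = 75580 / 96500 = 0.7832 mol
Cu²⁺ + 2e⁻ → Cu, so n(Cu) = 0.7832 / 2 = 0.3916 mol
m = 0.3916 × 63.55 = 24.9 g

24.9 g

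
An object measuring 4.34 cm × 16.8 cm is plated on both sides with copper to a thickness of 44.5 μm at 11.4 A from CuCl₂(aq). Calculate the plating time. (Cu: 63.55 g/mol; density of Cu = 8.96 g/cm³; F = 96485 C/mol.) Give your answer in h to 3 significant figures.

Plated area = 2 × 4.34 × 16.8 = 145.8 cm²
Volume = 145.8 × 44.5×10⁻⁴ cm = 0.6488 cm³
m(Cu) = 0.6488 × 8.96 = 5.813 g
n(Cu) = 5.813 / 63.55 = 0.09147 mol; n(e⁻) = 2 × 0.09147 = 0.1829 mol
Q = 0.1829 × 96485 = 17650 C
t = 17650 / 11.4 = 1548 s = 0.430 h

0.430 h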